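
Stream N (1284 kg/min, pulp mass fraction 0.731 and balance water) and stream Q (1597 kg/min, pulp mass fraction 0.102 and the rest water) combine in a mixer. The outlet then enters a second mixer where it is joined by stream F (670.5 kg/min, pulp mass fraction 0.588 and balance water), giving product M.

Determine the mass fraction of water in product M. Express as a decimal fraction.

Overall, product flow = 3551.5 kg/min.
water in = 1284×0.269 + 1597×0.898 + 670.5×0.412 = 2055.7 kg/min.
water fraction in M = 0.579.

0.579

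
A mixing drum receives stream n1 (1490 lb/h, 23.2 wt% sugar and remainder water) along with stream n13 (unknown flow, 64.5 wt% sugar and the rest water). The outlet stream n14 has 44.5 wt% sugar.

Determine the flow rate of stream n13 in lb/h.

1587 lb/h

Let n13 be the unknown flow. Total out = 1490 + n13.
sugar balance: 345.68 + 0.645·n13 = 0.445·(1490 + n13)
(0.645 − 0.445)·n13 = 0.445×1490 − 345.68 = 317.37
n13 = 317.37 / 0.200 = 1586.8 lb/h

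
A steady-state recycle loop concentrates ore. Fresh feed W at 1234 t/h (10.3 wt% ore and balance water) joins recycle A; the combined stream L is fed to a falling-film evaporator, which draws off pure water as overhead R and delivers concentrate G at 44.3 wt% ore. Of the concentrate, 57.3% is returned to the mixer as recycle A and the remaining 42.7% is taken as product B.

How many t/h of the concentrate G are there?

Overall ore balance (none leaves overhead): ore in fresh feed = ore in product, i.e. 1234×0.103 = (1−0.573)·G·0.443.
G = 127.1/(0.443×0.427) = 671.92 t/h.

671.9 t/h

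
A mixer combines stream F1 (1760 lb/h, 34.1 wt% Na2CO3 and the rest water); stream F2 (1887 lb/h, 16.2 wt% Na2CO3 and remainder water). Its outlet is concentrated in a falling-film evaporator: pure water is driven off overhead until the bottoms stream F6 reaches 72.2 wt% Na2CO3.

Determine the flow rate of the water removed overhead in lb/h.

2392 lb/h

Na2CO3 entering = 1760×0.341 + 1887×0.162 = 905.85 lb/h.
All Na2CO3 reports to F6, so F6 = 905.85/0.722 = 1254.6 lb/h.
Total feed = 3647 lb/h; overhead = 3647 − 1254.6 = 2392.4 lb/h.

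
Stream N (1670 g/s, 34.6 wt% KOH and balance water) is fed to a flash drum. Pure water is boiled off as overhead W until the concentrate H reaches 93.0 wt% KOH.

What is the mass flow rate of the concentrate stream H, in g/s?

KOH is conserved: 1670×0.346 = 577.82 g/s all reports to the concentrate.
Concentrate = 577.82/(target fraction) = 621.31 g/s.

621.3 g/s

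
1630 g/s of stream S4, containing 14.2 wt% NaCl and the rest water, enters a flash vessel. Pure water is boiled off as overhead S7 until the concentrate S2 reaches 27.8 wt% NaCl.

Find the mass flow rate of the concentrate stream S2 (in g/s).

832.6 g/s

NaCl is conserved: 1630×0.142 = 231.46 g/s all reports to the concentrate.
Concentrate = 231.46/(target fraction) = 832.59 g/s.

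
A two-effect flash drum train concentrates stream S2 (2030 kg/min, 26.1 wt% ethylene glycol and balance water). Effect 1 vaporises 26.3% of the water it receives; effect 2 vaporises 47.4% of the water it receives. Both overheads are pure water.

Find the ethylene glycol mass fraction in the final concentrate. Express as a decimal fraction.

water in feed = 2030×0.739 = 1500.2 kg/min.
After stage 1: water left = (1−0.263)×1500.2 = 1105.6; stream total = 1635.5 kg/min.
After stage 2: water left = (1−0.474)×1105.6 = 581.56; final concentrate = 1111.4 kg/min.
ethylene glycol fraction = 529.83/1111.4 = 0.4767.

0.4767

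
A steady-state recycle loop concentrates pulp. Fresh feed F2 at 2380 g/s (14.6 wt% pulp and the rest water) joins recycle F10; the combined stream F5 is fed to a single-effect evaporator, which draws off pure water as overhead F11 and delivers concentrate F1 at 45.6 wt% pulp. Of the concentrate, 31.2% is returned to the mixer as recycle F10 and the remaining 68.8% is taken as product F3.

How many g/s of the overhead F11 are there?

Overall pulp balance (none leaves overhead): pulp in fresh feed = pulp in product, i.e. 2380×0.146 = (1−0.312)·F1·0.456.
F1 = 347.48/(0.456×0.688) = 1107.6 g/s.
Recycle F10 = 0.312×1107.6 = 345.57 g/s.
Combined feed F5 = 2380 + 345.57 = 2725.6 g/s.
Overhead F11 = F5 − F1 = 2725.6 − 1107.6 = 1618 g/s.

1618 g/s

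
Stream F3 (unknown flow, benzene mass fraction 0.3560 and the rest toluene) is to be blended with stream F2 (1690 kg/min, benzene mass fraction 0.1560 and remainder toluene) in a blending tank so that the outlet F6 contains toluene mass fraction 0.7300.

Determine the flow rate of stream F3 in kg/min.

2240 kg/min

Let F3 be the unknown flow. Total out = 1690 + F3.
toluene balance: 1426.4 + 0.644·F3 = 0.730·(1690 + F3)
(0.644 − 0.730)·F3 = 0.730×1690 − 1426.4 = -192.66
F3 = -192.66 / -0.086 = 2240.2 kg/min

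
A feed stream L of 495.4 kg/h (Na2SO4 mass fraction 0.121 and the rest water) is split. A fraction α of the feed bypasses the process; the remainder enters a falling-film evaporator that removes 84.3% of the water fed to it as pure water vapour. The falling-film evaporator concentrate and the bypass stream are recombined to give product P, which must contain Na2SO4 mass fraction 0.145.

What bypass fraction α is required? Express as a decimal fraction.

0.777

All 495.4×0.121 = 59.943 kg/h of Na2SO4 reaches P, so P = 59.943/0.145 = 413.4 kg/h and vapour = 81.997 kg/h.
The evaporator receives (1−α)·495.4 of feed at 0.879 water and removes 0.843 of that water:
0.843×0.879×(1−α)×495.4 = 81.997
(1−α) = 81.997/367.09 = 0.2234;  α = 0.7766.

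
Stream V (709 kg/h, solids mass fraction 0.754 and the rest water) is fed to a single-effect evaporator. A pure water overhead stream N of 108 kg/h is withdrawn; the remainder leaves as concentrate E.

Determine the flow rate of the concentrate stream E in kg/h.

Concentrate = 709 − 108 = 601 kg/h.

601 kg/h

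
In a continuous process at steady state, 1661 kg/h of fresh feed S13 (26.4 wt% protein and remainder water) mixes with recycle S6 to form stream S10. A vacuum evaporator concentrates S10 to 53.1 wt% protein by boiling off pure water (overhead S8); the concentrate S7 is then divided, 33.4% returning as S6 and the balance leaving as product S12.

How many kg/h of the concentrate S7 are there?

Overall protein balance (none leaves overhead): protein in fresh feed = protein in product, i.e. 1661×0.264 = (1−0.334)·S7·0.531.
S7 = 438.5/(0.531×0.666) = 1240 kg/h.

1240 kg/h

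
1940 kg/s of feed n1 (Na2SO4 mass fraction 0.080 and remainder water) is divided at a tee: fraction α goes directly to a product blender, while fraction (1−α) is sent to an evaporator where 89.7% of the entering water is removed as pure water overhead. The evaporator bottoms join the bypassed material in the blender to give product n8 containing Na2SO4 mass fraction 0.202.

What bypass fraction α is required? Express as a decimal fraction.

All 1940×0.080 = 155.2 kg/s of Na2SO4 reaches n8, so n8 = 155.2/0.202 = 768.32 kg/s and vapour = 1171.7 kg/s.
The evaporator receives (1−α)·1940 of feed at 0.920 water and removes 0.897 of that water:
0.897×0.920×(1−α)×1940 = 1171.7
(1−α) = 1171.7/1601 = 0.7319;  α = 0.2681.

0.268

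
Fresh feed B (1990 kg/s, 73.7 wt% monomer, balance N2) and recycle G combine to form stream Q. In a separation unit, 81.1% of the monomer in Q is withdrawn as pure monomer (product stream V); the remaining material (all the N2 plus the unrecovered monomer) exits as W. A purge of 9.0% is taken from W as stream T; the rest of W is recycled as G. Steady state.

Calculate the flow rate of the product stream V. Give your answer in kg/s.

1437 kg/s

monomer in Q: m_A = 1990×0.737 + (1−0.090)·(1−0.811)·m_A, so m_A = 1466.6/0.8280 = 1771.3 kg/s.
Product V = 0.811×1771.3 = 1436.5 kg/s.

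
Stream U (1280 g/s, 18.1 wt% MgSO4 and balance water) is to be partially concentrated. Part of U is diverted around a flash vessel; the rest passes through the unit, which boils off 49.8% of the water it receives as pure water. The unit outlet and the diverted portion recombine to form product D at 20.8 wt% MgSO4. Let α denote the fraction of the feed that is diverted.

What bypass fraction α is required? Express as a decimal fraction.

All 1280×0.181 = 231.68 g/s of MgSO4 reaches D, so D = 231.68/0.208 = 1113.8 g/s and vapour = 166.15 g/s.
The evaporator receives (1−α)·1280 of feed at 0.819 water and removes 0.498 of that water:
0.498×0.819×(1−α)×1280 = 166.15
(1−α) = 166.15/522.06 = 0.3183;  α = 0.6817.

0.682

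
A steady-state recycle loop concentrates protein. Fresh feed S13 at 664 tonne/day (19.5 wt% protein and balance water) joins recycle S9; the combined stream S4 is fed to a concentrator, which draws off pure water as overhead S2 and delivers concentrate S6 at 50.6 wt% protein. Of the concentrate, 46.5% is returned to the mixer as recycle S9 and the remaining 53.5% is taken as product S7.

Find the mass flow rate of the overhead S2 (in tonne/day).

Overall protein balance (none leaves overhead): protein in fresh feed = protein in product, i.e. 664×0.195 = (1−0.465)·S6·0.506.
S6 = 129.48/(0.506×0.535) = 478.3 tonne/day.
Recycle S9 = 0.465×478.3 = 222.41 tonne/day.
Combined feed S4 = 664 + 222.41 = 886.41 tonne/day.
Overhead S2 = S4 − S6 = 886.41 − 478.3 = 408.11 tonne/day.

408.1 tonne/day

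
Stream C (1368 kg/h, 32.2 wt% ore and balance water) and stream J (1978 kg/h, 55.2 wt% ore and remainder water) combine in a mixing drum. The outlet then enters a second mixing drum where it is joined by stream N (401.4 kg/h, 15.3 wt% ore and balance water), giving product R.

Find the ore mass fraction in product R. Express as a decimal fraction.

0.4253

Overall, product flow = 3747.4 kg/h.
ore in = 1368×0.322 + 1978×0.552 + 401.4×0.153 = 1593.8 kg/h.
ore fraction in R = 0.4253.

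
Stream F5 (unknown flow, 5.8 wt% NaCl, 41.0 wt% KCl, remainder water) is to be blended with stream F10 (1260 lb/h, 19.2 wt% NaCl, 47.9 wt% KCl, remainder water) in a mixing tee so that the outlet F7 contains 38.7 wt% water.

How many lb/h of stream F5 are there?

504 lb/h

Let F5 be the unknown flow. Total out = 1260 + F5.
water balance: 414.54 + 0.532·F5 = 0.387·(1260 + F5)
(0.532 − 0.387)·F5 = 0.387×1260 − 414.54 = 73.08
F5 = 73.08 / 0.145 = 504 lb/h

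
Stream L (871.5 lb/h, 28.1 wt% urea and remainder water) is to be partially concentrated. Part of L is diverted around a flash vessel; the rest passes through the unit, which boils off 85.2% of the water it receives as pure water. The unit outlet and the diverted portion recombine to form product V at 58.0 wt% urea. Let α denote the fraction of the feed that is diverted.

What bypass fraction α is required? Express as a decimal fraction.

0.158

All 871.5×0.281 = 244.89 lb/h of urea reaches V, so V = 244.89/0.580 = 422.23 lb/h and vapour = 449.27 lb/h.
The evaporator receives (1−α)·871.5 of feed at 0.719 water and removes 0.852 of that water:
0.852×0.719×(1−α)×871.5 = 449.27
(1−α) = 449.27/533.87 = 0.8415;  α = 0.1585.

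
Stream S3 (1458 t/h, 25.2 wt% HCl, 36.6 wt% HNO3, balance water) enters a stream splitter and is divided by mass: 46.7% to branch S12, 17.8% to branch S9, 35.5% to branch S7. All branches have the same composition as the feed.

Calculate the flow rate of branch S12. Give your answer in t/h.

680.9 t/h

Branch S12 flow = 0.467×1458 = 680.89 t/h.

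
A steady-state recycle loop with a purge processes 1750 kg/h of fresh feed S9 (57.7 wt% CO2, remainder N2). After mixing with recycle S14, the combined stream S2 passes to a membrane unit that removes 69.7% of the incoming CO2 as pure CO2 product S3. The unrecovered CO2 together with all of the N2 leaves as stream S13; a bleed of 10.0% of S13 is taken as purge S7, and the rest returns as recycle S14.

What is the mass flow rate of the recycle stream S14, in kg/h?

N2 enters only via S9 and leaves only via the purge: 1750×0.423 = 0.100×(N2 in S13), and the membrane unit passes all N2, so N2 in S2 = N2 in S13 = 7402.5 kg/h.
CO2 in S2: m_A = 1750×0.577 + (1−0.100)·(1−0.697)·m_A, so m_A = 1009.7/0.7273 = 1388.4 kg/h.
S13 = (1−0.697)×1388.4 + 7402.5 = 7823.2 kg/h.
Recycle S14 = (1−0.100)×7823.2 = 7040.9 kg/h.

7041 kg/h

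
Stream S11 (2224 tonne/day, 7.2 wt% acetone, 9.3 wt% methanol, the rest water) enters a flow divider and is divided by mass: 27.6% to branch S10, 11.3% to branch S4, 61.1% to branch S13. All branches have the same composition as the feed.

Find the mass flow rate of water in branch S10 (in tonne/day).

512.5 tonne/day

Branch S10 total = 0.276×2224 = 613.82 tonne/day.
water in S10 = 0.835×613.82 = 512.54 tonne/day.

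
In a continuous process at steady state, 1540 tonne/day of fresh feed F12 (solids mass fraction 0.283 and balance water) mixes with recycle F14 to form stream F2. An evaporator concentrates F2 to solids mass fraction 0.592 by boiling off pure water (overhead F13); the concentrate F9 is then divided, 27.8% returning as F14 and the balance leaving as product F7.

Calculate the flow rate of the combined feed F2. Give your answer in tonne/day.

1823 tonne/day

Overall solids balance (none leaves overhead): solids in fresh feed = solids in product, i.e. 1540×0.283 = (1−0.278)·F9·0.592.
F9 = 435.82/(0.592×0.722) = 1019.6 tonne/day.
Recycle F14 = 0.278×1019.6 = 283.46 tonne/day.
Combined feed F2 = 1540 + 283.46 = 1823.5 tonne/day.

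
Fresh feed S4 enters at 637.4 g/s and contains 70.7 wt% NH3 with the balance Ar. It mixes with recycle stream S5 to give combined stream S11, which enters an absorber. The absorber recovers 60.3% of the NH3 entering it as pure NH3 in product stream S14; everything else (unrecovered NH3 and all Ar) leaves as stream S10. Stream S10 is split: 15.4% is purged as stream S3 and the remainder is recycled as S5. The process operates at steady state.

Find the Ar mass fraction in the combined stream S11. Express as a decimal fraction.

Ar enters only via S4 and leaves only via the purge: 637.4×0.293 = 0.154×(Ar in S10), and the absorber passes all Ar, so Ar in S11 = Ar in S10 = 1212.7 g/s.
NH3 in S11: m_A = 637.4×0.707 + (1−0.154)·(1−0.603)·m_A, so m_A = 450.64/0.6641 = 678.54 g/s.
S11 = 678.54 + 1212.7 = 1891.3 g/s.
Ar fraction in S11 = 1212.7/1891.3 = 0.641.

0.641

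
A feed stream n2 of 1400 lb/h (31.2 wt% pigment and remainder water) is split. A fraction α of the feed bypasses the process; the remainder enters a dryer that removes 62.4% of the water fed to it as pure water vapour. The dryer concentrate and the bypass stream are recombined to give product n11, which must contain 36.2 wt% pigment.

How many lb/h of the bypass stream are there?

All 1400×0.312 = 436.8 lb/h of pigment reaches n11, so n11 = 436.8/0.362 = 1206.6 lb/h and vapour = 193.37 lb/h.
The evaporator receives (1−α)·1400 of feed at 0.688 water and removes 0.624 of that water:
0.624×0.688×(1−α)×1400 = 193.37
(1−α) = 193.37/601.04 = 0.3217;  α = 0.6783.
Bypass flow = 0.6783×1400 = 949.58 lb/h.

949.6 lb/h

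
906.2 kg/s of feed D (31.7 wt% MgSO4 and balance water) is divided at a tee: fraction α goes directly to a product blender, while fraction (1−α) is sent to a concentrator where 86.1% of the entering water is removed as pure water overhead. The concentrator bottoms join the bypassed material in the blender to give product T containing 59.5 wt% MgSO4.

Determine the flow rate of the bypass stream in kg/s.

All 906.2×0.317 = 287.27 kg/s of MgSO4 reaches T, so T = 287.27/0.595 = 482.8 kg/s and vapour = 423.4 kg/s.
The evaporator receives (1−α)·906.2 of feed at 0.683 water and removes 0.861 of that water:
0.861×0.683×(1−α)×906.2 = 423.4
(1−α) = 423.4/532.9 = 0.7945;  α = 0.2055.
Bypass flow = 0.2055×906.2 = 186.21 kg/s.

186.2 kg/s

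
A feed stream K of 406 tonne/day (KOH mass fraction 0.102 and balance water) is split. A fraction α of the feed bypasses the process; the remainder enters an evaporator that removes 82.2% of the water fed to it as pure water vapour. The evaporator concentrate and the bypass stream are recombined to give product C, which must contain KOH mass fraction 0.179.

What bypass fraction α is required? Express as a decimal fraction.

All 406×0.102 = 41.412 tonne/day of KOH reaches C, so C = 41.412/0.179 = 231.35 tonne/day and vapour = 174.65 tonne/day.
The evaporator receives (1−α)·406 of feed at 0.898 water and removes 0.822 of that water:
0.822×0.898×(1−α)×406 = 174.65
(1−α) = 174.65/299.69 = 0.5828;  α = 0.4172.

0.417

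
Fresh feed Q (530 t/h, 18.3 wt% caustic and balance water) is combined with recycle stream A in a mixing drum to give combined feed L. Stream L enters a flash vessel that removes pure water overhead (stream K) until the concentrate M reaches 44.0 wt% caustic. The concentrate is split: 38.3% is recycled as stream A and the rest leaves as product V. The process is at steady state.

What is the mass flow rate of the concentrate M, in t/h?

Overall caustic balance (none leaves overhead): caustic in fresh feed = caustic in product, i.e. 530×0.183 = (1−0.383)·M·0.440.
M = 96.99/(0.440×0.617) = 357.26 t/h.

357.3 t/h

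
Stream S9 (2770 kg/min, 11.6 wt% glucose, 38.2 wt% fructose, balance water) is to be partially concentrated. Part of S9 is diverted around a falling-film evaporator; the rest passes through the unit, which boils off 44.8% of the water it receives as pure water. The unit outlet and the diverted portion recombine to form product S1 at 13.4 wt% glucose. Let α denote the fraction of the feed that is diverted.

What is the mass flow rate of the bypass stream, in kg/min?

All 2770×0.116 = 321.32 kg/min of glucose reaches S1, so S1 = 321.32/0.134 = 2397.9 kg/min and vapour = 372.09 kg/min.
The evaporator receives (1−α)·2770 of feed at 0.502 water and removes 0.448 of that water:
0.448×0.502×(1−α)×2770 = 372.09
(1−α) = 372.09/622.96 = 0.5973;  α = 0.4027.
Bypass flow = 0.4027×2770 = 1115.5 kg/min.

1116 kg/min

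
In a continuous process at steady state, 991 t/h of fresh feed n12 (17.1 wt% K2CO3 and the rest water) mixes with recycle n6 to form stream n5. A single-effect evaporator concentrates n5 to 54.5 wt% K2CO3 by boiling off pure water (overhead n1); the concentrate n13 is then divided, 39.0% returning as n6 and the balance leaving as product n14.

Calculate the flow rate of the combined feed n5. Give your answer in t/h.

Overall K2CO3 balance (none leaves overhead): K2CO3 in fresh feed = K2CO3 in product, i.e. 991×0.171 = (1−0.390)·n13·0.545.
n13 = 169.46/(0.545×0.610) = 509.73 t/h.
Recycle n6 = 0.390×509.73 = 198.8 t/h.
Combined feed n5 = 991 + 198.8 = 1189.8 t/h.

1190 t/h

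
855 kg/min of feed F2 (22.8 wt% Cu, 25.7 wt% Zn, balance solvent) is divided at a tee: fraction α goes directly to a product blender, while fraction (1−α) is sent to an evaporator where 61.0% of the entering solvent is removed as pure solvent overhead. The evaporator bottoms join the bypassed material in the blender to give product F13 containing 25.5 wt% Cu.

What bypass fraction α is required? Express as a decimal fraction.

All 855×0.228 = 194.94 kg/min of Cu reaches F13, so F13 = 194.94/0.255 = 764.47 kg/min and vapour = 90.529 kg/min.
The evaporator receives (1−α)·855 of feed at 0.515 solvent and removes 0.610 of that solvent:
0.610×0.515×(1−α)×855 = 90.529
(1−α) = 90.529/268.6 = 0.3370;  α = 0.6630.

0.663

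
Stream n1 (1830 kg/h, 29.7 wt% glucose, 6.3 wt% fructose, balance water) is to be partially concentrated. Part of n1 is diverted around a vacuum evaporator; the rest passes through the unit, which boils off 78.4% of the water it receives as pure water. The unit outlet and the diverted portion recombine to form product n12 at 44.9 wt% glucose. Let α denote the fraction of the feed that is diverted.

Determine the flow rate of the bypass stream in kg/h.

595.3 kg/h

All 1830×0.297 = 543.51 kg/h of glucose reaches n12, so n12 = 543.51/0.449 = 1210.5 kg/h and vapour = 619.51 kg/h.
The evaporator receives (1−α)·1830 of feed at 0.640 water and removes 0.784 of that water:
0.784×0.640×(1−α)×1830 = 619.51
(1−α) = 619.51/918.22 = 0.6747;  α = 0.3253.
Bypass flow = 0.3253×1830 = 595.33 kg/h.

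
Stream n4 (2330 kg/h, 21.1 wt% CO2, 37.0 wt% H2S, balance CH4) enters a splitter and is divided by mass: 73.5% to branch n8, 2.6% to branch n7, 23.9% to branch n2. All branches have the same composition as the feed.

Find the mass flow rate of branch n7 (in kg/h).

60.58 kg/h

Branch n7 flow = 0.026×2330 = 60.58 kg/h.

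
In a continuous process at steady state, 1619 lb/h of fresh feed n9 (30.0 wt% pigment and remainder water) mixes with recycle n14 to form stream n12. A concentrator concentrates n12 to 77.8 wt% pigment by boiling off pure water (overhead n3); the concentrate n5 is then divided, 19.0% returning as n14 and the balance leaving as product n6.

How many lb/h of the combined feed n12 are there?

1765 lb/h

Overall pigment balance (none leaves overhead): pigment in fresh feed = pigment in product, i.e. 1619×0.300 = (1−0.190)·n5·0.778.
n5 = 485.7/(0.778×0.810) = 770.73 lb/h.
Recycle n14 = 0.190×770.73 = 146.44 lb/h.
Combined feed n12 = 1619 + 146.44 = 1765.4 lb/h.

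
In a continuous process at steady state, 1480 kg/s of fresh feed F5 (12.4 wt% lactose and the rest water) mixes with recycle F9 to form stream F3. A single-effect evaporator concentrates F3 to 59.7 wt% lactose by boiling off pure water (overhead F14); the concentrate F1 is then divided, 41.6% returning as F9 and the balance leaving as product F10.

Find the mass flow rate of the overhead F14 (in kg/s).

1173 kg/s

Overall lactose balance (none leaves overhead): lactose in fresh feed = lactose in product, i.e. 1480×0.124 = (1−0.416)·F1·0.597.
F1 = 183.52/(0.597×0.584) = 526.38 kg/s.
Recycle F9 = 0.416×526.38 = 218.97 kg/s.
Combined feed F3 = 1480 + 218.97 = 1699 kg/s.
Overhead F14 = F3 − F1 = 1699 − 526.38 = 1172.6 kg/s.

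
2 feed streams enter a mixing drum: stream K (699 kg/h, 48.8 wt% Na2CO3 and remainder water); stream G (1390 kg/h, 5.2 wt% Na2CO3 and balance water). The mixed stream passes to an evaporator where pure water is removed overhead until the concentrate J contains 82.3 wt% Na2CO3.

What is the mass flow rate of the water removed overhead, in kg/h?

Na2CO3 entering = 699×0.488 + 1390×0.052 = 413.39 kg/h.
All Na2CO3 reports to J, so J = 413.39/0.823 = 502.3 kg/h.
Total feed = 2089 kg/h; overhead = 2089 − 502.3 = 1586.7 kg/h.

1587 kg/h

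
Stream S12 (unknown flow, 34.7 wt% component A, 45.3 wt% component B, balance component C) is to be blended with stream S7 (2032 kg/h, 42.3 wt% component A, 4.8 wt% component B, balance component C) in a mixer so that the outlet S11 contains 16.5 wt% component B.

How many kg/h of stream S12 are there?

Let S12 be the unknown flow. Total out = 2032 + S12.
component B balance: 97.536 + 0.453·S12 = 0.165·(2032 + S12)
(0.453 − 0.165)·S12 = 0.165×2032 − 97.536 = 237.74
S12 = 237.74 / 0.288 = 825.5 kg/h

825.5 kg/h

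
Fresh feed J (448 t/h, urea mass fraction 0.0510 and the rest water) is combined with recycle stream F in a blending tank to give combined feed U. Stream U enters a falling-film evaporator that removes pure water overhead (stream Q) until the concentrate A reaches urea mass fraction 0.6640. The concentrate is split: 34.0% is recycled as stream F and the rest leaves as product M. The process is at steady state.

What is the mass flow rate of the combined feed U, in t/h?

Overall urea balance (none leaves overhead): urea in fresh feed = urea in product, i.e. 448×0.051 = (1−0.340)·A·0.664.
A = 22.848/(0.664×0.660) = 52.136 t/h.
Recycle F = 0.340×52.136 = 17.726 t/h.
Combined feed U = 448 + 17.726 = 465.73 t/h.

465.7 t/h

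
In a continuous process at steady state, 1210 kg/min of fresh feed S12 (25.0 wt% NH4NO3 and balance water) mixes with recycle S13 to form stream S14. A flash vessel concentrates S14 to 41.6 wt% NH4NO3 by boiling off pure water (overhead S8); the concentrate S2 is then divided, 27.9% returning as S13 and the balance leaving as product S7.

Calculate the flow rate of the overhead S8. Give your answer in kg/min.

Overall NH4NO3 balance (none leaves overhead): NH4NO3 in fresh feed = NH4NO3 in product, i.e. 1210×0.250 = (1−0.279)·S2·0.416.
S2 = 302.5/(0.416×0.721) = 1008.5 kg/min.
Recycle S13 = 0.279×1008.5 = 281.39 kg/min.
Combined feed S14 = 1210 + 281.39 = 1491.4 kg/min.
Overhead S8 = S14 − S2 = 1491.4 − 1008.5 = 482.84 kg/min.

482.8 kg/min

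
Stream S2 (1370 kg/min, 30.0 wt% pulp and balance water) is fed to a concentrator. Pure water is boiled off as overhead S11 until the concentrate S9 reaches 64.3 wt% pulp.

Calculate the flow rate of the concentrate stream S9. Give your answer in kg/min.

639.2 kg/min

pulp is conserved: 1370×0.300 = 411 kg/min all reports to the concentrate.
Concentrate = 411/(target fraction) = 639.19 kg/min.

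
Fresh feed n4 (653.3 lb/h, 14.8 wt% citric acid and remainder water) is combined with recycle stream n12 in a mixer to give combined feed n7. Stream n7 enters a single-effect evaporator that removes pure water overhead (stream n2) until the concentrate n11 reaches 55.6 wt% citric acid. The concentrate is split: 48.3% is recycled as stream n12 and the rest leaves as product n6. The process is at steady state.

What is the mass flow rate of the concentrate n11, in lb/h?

336.4 lb/h

Overall citric acid balance (none leaves overhead): citric acid in fresh feed = citric acid in product, i.e. 653.3×0.148 = (1−0.483)·n11·0.556.
n11 = 96.688/(0.556×0.517) = 336.36 lb/h.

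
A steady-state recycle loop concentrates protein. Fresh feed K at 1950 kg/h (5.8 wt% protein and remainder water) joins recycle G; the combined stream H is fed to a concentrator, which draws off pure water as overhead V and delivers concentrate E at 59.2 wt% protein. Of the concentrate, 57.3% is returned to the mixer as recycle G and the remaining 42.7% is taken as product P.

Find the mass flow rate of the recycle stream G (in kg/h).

256.4 kg/h

Overall protein balance (none leaves overhead): protein in fresh feed = protein in product, i.e. 1950×0.058 = (1−0.573)·E·0.592.
E = 113.1/(0.592×0.427) = 447.42 kg/h.
Recycle G = 0.573×447.42 = 256.37 kg/h.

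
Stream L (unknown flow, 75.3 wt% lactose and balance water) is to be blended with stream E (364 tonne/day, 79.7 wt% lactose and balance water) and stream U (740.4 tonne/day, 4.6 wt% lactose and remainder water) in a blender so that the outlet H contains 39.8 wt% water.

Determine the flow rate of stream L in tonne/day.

Let L be the unknown flow. Total out = 1104.4 + L.
water balance: 780.23 + 0.247·L = 0.398·(1104.4 + L)
(0.247 − 0.398)·L = 0.398×1104.4 − 780.23 = -340.68
L = -340.68 / -0.151 = 2256.2 tonne/day

2256 tonne/day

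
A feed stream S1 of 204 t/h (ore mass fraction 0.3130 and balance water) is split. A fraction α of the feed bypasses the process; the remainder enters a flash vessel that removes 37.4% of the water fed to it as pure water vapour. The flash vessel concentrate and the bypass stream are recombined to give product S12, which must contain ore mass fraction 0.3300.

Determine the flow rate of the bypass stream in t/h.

All 204×0.313 = 63.852 t/h of ore reaches S12, so S12 = 63.852/0.330 = 193.49 t/h and vapour = 10.509 t/h.
The evaporator receives (1−α)·204 of feed at 0.687 water and removes 0.374 of that water:
0.374×0.687×(1−α)×204 = 10.509
(1−α) = 10.509/52.415 = 0.2005;  α = 0.7995.
Bypass flow = 0.7995×204 = 163.1 t/h.

163.1 t/h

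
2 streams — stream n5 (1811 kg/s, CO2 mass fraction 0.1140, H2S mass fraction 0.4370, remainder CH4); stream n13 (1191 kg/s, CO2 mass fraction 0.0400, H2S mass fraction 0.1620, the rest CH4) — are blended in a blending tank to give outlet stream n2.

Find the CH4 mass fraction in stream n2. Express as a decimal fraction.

0.5875

Total flow out = 1811 + 1191 = 3002 kg/s.
CH4 in = 1811×0.449 + 1191×0.798 = 1763.6 kg/s.
CH4 mass fraction in n2 = 1763.6/3002 = 0.5875.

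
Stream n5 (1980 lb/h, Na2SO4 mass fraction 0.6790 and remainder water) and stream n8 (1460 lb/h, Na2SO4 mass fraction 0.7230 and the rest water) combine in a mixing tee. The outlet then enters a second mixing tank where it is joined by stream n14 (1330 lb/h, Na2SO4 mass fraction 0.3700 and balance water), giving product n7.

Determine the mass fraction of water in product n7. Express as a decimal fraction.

Overall, product flow = 4770 lb/h.
water in = 1980×0.321 + 1460×0.277 + 1330×0.630 = 1877.9 lb/h.
water fraction in n7 = 0.3937.

0.3937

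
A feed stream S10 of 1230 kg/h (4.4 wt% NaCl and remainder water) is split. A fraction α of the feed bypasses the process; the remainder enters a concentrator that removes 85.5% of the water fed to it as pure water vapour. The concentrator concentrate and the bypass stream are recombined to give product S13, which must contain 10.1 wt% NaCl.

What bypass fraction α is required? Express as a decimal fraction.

All 1230×0.044 = 54.12 kg/h of NaCl reaches S13, so S13 = 54.12/0.101 = 535.84 kg/h and vapour = 694.16 kg/h.
The evaporator receives (1−α)·1230 of feed at 0.956 water and removes 0.855 of that water:
0.855×0.956×(1−α)×1230 = 694.16
(1−α) = 694.16/1005.4 = 0.6904;  α = 0.3096.

0.310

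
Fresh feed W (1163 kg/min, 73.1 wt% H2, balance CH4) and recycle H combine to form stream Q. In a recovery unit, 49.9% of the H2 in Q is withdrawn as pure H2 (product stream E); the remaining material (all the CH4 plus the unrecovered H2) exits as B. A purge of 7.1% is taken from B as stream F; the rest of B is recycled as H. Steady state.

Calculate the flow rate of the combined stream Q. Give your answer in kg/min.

CH4 enters only via W and leaves only via the purge: 1163×0.269 = 0.071×(CH4 in B), and the recovery unit passes all CH4, so CH4 in Q = CH4 in B = 4406.3 kg/min.
H2 in Q: m_A = 1163×0.731 + (1−0.071)·(1−0.499)·m_A, so m_A = 850.15/0.5346 = 1590.3 kg/min.
Q = 1590.3 + 4406.3 = 5996.6 kg/min.

5997 kg/min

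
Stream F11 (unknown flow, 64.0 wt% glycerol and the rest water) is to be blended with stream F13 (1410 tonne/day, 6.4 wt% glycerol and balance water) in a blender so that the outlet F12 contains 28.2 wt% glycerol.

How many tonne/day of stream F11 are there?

Let F11 be the unknown flow. Total out = 1410 + F11.
glycerol balance: 90.24 + 0.640·F11 = 0.282·(1410 + F11)
(0.640 − 0.282)·F11 = 0.282×1410 − 90.24 = 307.38
F11 = 307.38 / 0.358 = 858.6 tonne/day

858.6 tonne/day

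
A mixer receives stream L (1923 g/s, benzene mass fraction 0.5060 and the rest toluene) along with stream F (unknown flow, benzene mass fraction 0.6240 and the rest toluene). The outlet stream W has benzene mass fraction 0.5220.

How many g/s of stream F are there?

Let F be the unknown flow. Total out = 1923 + F.
benzene balance: 973.04 + 0.624·F = 0.522·(1923 + F)
(0.624 − 0.522)·F = 0.522×1923 − 973.04 = 30.768
F = 30.768 / 0.102 = 301.65 g/s

301.6 g/s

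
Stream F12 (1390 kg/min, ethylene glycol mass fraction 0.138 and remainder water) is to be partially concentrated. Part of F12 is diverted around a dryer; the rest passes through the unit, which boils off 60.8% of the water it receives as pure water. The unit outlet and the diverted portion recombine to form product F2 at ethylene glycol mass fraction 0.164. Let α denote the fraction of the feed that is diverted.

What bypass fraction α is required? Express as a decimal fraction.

All 1390×0.138 = 191.82 kg/min of ethylene glycol reaches F2, so F2 = 191.82/0.164 = 1169.6 kg/min and vapour = 220.37 kg/min.
The evaporator receives (1−α)·1390 of feed at 0.862 water and removes 0.608 of that water:
0.608×0.862×(1−α)×1390 = 220.37
(1−α) = 220.37/728.49 = 0.3025;  α = 0.6975.

0.698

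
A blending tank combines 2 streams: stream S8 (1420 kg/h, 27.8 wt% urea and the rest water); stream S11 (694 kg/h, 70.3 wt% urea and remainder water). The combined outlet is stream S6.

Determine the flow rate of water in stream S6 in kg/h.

water out = water in = 1420×0.722 + 694×0.297 = 1231.4 kg/h.

1231 kg/h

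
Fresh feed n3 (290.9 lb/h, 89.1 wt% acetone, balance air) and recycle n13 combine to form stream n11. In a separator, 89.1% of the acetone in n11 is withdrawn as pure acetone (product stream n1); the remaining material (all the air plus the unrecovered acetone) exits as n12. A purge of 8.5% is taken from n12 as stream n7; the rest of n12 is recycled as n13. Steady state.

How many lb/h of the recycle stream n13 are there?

370 lb/h

air enters only via n3 and leaves only via the purge: 290.9×0.109 = 0.085×(air in n12), and the separator passes all air, so air in n11 = air in n12 = 373.04 lb/h.
acetone in n11: m_A = 290.9×0.891 + (1−0.085)·(1−0.891)·m_A, so m_A = 259.19/0.9003 = 287.91 lb/h.
n12 = (1−0.891)×287.91 + 373.04 = 404.42 lb/h.
Recycle n13 = (1−0.085)×404.42 = 370.04 lb/h.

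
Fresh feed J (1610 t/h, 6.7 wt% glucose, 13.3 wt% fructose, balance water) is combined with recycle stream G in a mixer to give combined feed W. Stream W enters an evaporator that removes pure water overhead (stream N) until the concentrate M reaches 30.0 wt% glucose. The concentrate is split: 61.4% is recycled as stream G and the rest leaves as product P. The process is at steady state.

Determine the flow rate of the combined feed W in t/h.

2182 t/h

Overall glucose balance (none leaves overhead): glucose in fresh feed = glucose in product, i.e. 1610×0.067 = (1−0.614)·M·0.300.
M = 107.87/(0.300×0.386) = 931.52 t/h.
Recycle G = 0.614×931.52 = 571.95 t/h.
Combined feed W = 1610 + 571.95 = 2182 t/h.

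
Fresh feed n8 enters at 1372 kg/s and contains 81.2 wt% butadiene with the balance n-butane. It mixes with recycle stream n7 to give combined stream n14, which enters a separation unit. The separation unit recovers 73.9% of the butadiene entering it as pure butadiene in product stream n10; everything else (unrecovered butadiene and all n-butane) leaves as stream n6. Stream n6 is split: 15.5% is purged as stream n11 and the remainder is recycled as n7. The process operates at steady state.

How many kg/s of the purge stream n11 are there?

315.8 kg/s

n-butane enters only via n8 and leaves only via the purge: 1372×0.188 = 0.155×(n-butane in n6), and the separation unit passes all n-butane, so n-butane in n14 = n-butane in n6 = 1664.1 kg/s.
butadiene in n14: m_A = 1372×0.812 + (1−0.155)·(1−0.739)·m_A, so m_A = 1114.1/0.7795 = 1429.3 kg/s.
n6 = (1−0.739)×1429.3 + 1664.1 = 2037.1 kg/s.
Purge n11 = 0.155×2037.1 = 315.76 kg/s.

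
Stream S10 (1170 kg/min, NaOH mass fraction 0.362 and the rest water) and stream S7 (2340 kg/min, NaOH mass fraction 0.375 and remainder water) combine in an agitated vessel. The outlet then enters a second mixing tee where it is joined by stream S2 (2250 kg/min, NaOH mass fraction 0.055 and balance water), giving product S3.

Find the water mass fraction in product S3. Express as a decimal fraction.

0.753

Overall, product flow = 5760 kg/min.
water in = 1170×0.638 + 2340×0.625 + 2250×0.945 = 4335.2 kg/min.
water fraction in S3 = 0.753.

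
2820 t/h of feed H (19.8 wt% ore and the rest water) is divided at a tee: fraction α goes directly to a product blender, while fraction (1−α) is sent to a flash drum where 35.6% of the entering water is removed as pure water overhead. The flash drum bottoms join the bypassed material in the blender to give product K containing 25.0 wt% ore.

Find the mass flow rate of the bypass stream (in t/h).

All 2820×0.198 = 558.36 t/h of ore reaches K, so K = 558.36/0.250 = 2233.4 t/h and vapour = 586.56 t/h.
The evaporator receives (1−α)·2820 of feed at 0.802 water and removes 0.356 of that water:
0.356×0.802×(1−α)×2820 = 586.56
(1−α) = 586.56/805.14 = 0.7285;  α = 0.2715.
Bypass flow = 0.2715×2820 = 765.59 t/h.

765.6 t/h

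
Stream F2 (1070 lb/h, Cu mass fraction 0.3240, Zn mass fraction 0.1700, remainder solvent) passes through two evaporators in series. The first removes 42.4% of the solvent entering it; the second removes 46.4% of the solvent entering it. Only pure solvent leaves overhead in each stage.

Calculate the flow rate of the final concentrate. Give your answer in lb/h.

solvent in feed = 1070×0.506 = 541.42 lb/h.
After stage 1: solvent left = (1−0.424)×541.42 = 311.86; stream total = 840.44 lb/h.
After stage 2: solvent left = (1−0.464)×311.86 = 167.16; final concentrate = 695.74 lb/h.

695.7 lb/h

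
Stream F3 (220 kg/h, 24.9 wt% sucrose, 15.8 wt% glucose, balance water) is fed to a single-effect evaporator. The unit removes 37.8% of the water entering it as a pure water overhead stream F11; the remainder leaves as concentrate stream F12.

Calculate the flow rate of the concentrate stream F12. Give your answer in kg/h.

170.7 kg/h

water entering = 220×0.593 = 130.46 kg/h; overhead removed = 0.378×130.46 = 49.314 kg/h.
Concentrate = 220 − 49.314 = 170.69 kg/h.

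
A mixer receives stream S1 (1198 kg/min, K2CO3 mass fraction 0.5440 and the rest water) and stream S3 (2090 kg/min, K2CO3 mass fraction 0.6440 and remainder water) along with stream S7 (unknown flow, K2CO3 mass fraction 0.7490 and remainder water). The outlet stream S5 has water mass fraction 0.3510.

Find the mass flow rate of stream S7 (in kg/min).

Let S7 be the unknown flow. Total out = 3288 + S7.
water balance: 1290.3 + 0.251·S7 = 0.351·(3288 + S7)
(0.251 − 0.351)·S7 = 0.351×3288 − 1290.3 = -136.24
S7 = -136.24 / -0.100 = 1362.4 kg/min

1362 kg/min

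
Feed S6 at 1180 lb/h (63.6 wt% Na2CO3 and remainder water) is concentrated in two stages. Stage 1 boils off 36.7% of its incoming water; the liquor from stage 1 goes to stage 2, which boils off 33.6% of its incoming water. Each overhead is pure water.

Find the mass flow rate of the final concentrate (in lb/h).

water in feed = 1180×0.364 = 429.52 lb/h.
After stage 1: water left = (1−0.367)×429.52 = 271.89; stream total = 1022.4 lb/h.
After stage 2: water left = (1−0.336)×271.89 = 180.53; final concentrate = 931.01 lb/h.

931 lb/h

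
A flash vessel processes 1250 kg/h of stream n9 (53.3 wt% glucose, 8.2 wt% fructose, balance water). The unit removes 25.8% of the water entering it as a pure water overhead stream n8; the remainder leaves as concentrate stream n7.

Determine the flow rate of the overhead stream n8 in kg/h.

124.2 kg/h

water entering = 1250×0.385 = 481.25 kg/h; overhead removed = 0.258×481.25 = 124.16 kg/h.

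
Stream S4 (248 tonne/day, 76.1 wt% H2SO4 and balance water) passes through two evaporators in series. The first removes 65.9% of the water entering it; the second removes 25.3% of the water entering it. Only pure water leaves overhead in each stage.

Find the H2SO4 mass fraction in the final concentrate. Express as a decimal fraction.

0.9259

water in feed = 248×0.239 = 59.272 tonne/day.
After stage 1: water left = (1−0.659)×59.272 = 20.212; stream total = 208.94 tonne/day.
After stage 2: water left = (1−0.253)×20.212 = 15.098; final concentrate = 203.83 tonne/day.
H2SO4 fraction = 188.73/203.83 = 0.9259.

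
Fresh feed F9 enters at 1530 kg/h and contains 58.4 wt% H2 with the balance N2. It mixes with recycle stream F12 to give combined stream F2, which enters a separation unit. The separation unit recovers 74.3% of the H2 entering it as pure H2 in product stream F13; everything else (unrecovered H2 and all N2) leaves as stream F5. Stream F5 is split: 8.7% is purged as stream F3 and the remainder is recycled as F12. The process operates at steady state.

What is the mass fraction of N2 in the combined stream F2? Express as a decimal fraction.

0.8624

N2 enters only via F9 and leaves only via the purge: 1530×0.416 = 0.087×(N2 in F5), and the separation unit passes all N2, so N2 in F2 = N2 in F5 = 7315.9 kg/h.
H2 in F2: m_A = 1530×0.584 + (1−0.087)·(1−0.743)·m_A, so m_A = 893.52/0.7654 = 1167.5 kg/h.
F2 = 1167.5 + 7315.9 = 8483.3 kg/h.
N2 fraction in F2 = 7315.9/8483.3 = 0.8624.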